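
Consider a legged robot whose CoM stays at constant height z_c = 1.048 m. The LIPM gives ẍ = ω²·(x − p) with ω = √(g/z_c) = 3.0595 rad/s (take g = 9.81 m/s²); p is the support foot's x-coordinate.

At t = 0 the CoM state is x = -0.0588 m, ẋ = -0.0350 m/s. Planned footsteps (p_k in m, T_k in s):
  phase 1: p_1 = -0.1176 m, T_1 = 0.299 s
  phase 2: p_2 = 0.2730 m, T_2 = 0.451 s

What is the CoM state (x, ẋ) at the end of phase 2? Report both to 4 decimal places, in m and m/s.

phase 1: p=-0.1176, T=0.299, ωT=0.914790, cosh=1.448426, sinh=1.047826; start (x,ẋ)=(-0.058800, -0.035000) → end (x,ẋ)=(-0.044419, 0.137807)
phase 2: p=0.2730, T=0.451, ωT=1.379835, cosh=2.112932, sinh=1.861312; start (x,ẋ)=(-0.044419, 0.137807) → end (x,ẋ)=(-0.313848, -1.516425)

x = -0.3138, ẋ = -1.5164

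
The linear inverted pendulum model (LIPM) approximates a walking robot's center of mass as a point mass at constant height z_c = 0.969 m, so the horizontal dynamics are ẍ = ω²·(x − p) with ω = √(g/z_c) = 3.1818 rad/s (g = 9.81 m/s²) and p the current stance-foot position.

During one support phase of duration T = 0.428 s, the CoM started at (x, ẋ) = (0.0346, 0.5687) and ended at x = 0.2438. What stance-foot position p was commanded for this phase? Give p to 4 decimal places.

ωT = 3.1818·0.428 = 1.361810; cosh(ωT) = 2.079725, sinh(ωT) = 1.823528
x(T) = p + (x₀−p)·cosh(ωT) + (ẋ₀/ω)·sinh(ωT) ⇒ p·(1 − cosh) = x(T) − x₀·cosh − (ẋ₀/ω)·sinh
numerator   = 0.2438 − (0.0346)·2.079725 − (0.5687/3.1818)·1.823528 = -0.154087
denominator = 1 − 2.079725 = -1.079725
p = -0.154087 / -1.079725 = 0.1427

p = 0.1427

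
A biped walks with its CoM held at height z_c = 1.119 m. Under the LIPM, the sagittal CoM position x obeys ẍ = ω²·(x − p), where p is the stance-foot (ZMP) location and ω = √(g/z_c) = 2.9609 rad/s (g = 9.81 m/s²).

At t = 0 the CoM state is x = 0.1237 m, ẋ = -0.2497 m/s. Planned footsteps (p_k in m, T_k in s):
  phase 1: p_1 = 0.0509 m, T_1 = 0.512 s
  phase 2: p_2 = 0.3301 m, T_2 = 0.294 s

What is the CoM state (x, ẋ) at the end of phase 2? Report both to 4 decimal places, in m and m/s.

x = -0.1172, ẋ = -1.0211

phase 1: p=0.0509, T=0.512, ωT=1.515981, cosh=2.386739, sinh=2.167146; start (x,ẋ)=(0.123700, -0.249700) → end (x,ẋ)=(0.041894, -0.128833)
phase 2: p=0.3301, T=0.294, ωT=0.870505, cosh=1.403428, sinh=0.984688; start (x,ẋ)=(0.041894, -0.128833) → end (x,ẋ)=(-0.117222, -1.021090)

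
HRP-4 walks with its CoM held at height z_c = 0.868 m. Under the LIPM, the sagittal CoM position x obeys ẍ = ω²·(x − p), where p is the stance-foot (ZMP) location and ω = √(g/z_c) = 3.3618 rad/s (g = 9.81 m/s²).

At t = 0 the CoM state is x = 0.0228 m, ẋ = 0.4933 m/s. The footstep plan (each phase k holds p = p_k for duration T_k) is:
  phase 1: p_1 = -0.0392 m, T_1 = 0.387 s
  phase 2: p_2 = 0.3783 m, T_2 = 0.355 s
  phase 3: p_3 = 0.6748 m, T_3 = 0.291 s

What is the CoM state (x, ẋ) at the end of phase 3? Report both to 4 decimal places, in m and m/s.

phase 1: p=-0.0392, T=0.387, ωT=1.301017, cosh=1.972642, sinh=1.700387; start (x,ẋ)=(0.022800, 0.493300) → end (x,ẋ)=(0.332613, 1.327519)
phase 2: p=0.3783, T=0.355, ωT=1.193439, cosh=1.800791, sinh=1.497614; start (x,ẋ)=(0.332613, 1.327519) → end (x,ẋ)=(0.887410, 2.160565)
phase 3: p=0.6748, T=0.291, ωT=0.978284, cosh=1.517922, sinh=1.141966; start (x,ẋ)=(0.887410, 2.160565) → end (x,ẋ)=(1.731446, 4.095793)

x = 1.7314, ẋ = 4.0958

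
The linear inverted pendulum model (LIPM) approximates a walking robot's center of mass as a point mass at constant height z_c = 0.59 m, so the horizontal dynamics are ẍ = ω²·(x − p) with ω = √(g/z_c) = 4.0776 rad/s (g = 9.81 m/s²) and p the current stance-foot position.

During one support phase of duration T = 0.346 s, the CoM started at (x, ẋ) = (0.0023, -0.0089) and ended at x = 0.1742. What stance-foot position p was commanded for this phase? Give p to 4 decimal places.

p = -0.1480

ωT = 4.0776·0.346 = 1.410850; cosh(ωT) = 2.171686, sinh(ωT) = 1.927750
x(T) = p + (x₀−p)·cosh(ωT) + (ẋ₀/ω)·sinh(ωT) ⇒ p·(1 − cosh) = x(T) − x₀·cosh − (ẋ₀/ω)·sinh
numerator   = 0.1742 − (0.0023)·2.171686 − (-0.0089/4.0776)·1.927750 = 0.173413
denominator = 1 − 2.171686 = -1.171686
p = 0.173413 / -1.171686 = -0.1480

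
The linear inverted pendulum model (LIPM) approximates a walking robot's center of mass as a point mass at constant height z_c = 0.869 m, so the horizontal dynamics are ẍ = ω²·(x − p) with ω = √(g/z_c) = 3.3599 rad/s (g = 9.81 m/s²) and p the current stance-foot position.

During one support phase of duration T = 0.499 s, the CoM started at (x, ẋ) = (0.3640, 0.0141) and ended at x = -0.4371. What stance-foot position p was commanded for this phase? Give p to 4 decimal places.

ωT = 3.3599·0.499 = 1.676590; cosh(ωT) = 2.767151, sinh(ωT) = 2.580140
x(T) = p + (x₀−p)·cosh(ωT) + (ẋ₀/ω)·sinh(ωT) ⇒ p·(1 − cosh) = x(T) − x₀·cosh − (ẋ₀/ω)·sinh
numerator   = -0.4371 − (0.3640)·2.767151 − (0.0141/3.3599)·2.580140 = -1.455171
denominator = 1 − 2.767151 = -1.767151
p = -1.455171 / -1.767151 = 0.8235

p = 0.8235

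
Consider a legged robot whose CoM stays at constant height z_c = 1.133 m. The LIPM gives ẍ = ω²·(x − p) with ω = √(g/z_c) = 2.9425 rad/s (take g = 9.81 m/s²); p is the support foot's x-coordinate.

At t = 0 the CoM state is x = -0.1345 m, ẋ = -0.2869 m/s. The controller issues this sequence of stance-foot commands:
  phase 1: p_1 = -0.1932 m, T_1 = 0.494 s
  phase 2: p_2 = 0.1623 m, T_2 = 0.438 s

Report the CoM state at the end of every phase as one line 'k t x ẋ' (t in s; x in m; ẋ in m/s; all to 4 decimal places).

1 0.4940 -0.2580 -0.2980
2 0.9320 -0.8278 -2.6547

phase 1: p=-0.1932, T=0.494, ωT=1.453595, cosh=2.256098, sinh=2.022370; start (x,ẋ)=(-0.134500, -0.286900) → end (x,ẋ)=(-0.257952, -0.297961)
phase 2: p=0.1623, T=0.438, ωT=1.288815, cosh=1.952041, sinh=1.676444; start (x,ẋ)=(-0.257952, -0.297961) → end (x,ẋ)=(-0.827809, -2.654710)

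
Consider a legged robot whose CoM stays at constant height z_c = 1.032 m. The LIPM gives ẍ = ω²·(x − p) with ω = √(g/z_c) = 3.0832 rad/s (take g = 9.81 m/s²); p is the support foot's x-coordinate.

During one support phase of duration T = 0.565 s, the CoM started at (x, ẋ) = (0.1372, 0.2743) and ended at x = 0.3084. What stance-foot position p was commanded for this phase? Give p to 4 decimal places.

p = 0.1758

ωT = 3.0832·0.565 = 1.742008; cosh(ωT) = 2.941982, sinh(ωT) = 2.766813
x(T) = p + (x₀−p)·cosh(ωT) + (ẋ₀/ω)·sinh(ωT) ⇒ p·(1 − cosh) = x(T) − x₀·cosh − (ẋ₀/ω)·sinh
numerator   = 0.3084 − (0.1372)·2.941982 − (0.2743/3.0832)·2.766813 = -0.341392
denominator = 1 − 2.941982 = -1.941982
p = -0.341392 / -1.941982 = 0.1758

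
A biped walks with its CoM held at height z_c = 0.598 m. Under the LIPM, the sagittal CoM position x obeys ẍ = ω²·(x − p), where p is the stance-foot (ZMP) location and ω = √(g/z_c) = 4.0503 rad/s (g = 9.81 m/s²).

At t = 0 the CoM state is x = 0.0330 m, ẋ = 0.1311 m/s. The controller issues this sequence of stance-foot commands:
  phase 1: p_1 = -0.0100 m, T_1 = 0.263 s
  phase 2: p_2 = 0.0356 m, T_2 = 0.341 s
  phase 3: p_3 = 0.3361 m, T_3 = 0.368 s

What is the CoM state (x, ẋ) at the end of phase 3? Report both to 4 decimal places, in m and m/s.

phase 1: p=-0.0100, T=0.263, ωT=1.065229, cosh=1.623076, sinh=1.278427; start (x,ẋ)=(0.033000, 0.131100) → end (x,ẋ)=(0.101172, 0.435440)
phase 2: p=0.0356, T=0.341, ωT=1.381152, cosh=2.115387, sinh=1.864098; start (x,ẋ)=(0.101172, 0.435440) → end (x,ẋ)=(0.374716, 1.416205)
phase 3: p=0.3361, T=0.368, ωT=1.490510, cosh=2.332309, sinh=2.107052; start (x,ẋ)=(0.374716, 1.416205) → end (x,ẋ)=(1.162905, 3.632588)

x = 1.1629, ẋ = 3.6326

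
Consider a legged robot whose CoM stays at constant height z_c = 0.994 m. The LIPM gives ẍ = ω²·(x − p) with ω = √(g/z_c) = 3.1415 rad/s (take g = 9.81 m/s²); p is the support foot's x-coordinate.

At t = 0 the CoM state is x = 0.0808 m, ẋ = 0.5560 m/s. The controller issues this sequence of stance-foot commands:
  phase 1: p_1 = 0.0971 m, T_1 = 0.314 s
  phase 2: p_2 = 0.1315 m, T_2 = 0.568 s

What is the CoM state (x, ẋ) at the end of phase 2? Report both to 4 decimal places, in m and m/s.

x = 1.3033, ẋ = 3.7374

phase 1: p=0.0971, T=0.314, ωT=0.986431, cosh=1.527276, sinh=1.154371; start (x,ẋ)=(0.080800, 0.556000) → end (x,ẋ)=(0.276512, 0.790054)
phase 2: p=0.1315, T=0.568, ωT=1.784372, cosh=3.061870, sinh=2.893968; start (x,ẋ)=(0.276512, 0.790054) → end (x,ẋ)=(1.303311, 3.737408)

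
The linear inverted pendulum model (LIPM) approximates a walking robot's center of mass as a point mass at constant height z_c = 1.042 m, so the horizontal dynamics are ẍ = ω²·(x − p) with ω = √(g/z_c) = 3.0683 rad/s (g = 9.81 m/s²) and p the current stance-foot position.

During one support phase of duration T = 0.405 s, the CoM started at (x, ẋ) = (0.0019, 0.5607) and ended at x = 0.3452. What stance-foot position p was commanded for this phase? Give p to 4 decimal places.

ωT = 3.0683·0.405 = 1.242662; cosh(ωT) = 1.876719, sinh(ωT) = 1.588104
x(T) = p + (x₀−p)·cosh(ωT) + (ẋ₀/ω)·sinh(ωT) ⇒ p·(1 − cosh) = x(T) − x₀·cosh − (ẋ₀/ω)·sinh
numerator   = 0.3452 − (0.0019)·1.876719 − (0.5607/3.0683)·1.588104 = 0.051425
denominator = 1 − 1.876719 = -0.876719
p = 0.051425 / -0.876719 = -0.0587

p = -0.0587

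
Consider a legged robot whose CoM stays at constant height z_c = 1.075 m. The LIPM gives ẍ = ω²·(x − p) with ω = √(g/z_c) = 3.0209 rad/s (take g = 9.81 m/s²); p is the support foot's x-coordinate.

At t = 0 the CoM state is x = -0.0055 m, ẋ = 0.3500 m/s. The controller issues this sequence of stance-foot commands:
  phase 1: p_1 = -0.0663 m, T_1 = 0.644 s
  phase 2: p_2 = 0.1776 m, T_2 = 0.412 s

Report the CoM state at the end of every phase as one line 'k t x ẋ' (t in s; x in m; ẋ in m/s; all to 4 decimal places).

1 0.6440 0.5478 1.8789
2 1.0560 1.8635 5.3121

phase 1: p=-0.0663, T=0.644, ωT=1.945460, cosh=3.569884, sinh=3.426963; start (x,ẋ)=(-0.005500, 0.350000) → end (x,ẋ)=(0.547795, 1.878892)
phase 2: p=0.1776, T=0.412, ωT=1.244611, cosh=1.879818, sinh=1.591765; start (x,ẋ)=(0.547795, 1.878892) → end (x,ẋ)=(1.863521, 5.312083)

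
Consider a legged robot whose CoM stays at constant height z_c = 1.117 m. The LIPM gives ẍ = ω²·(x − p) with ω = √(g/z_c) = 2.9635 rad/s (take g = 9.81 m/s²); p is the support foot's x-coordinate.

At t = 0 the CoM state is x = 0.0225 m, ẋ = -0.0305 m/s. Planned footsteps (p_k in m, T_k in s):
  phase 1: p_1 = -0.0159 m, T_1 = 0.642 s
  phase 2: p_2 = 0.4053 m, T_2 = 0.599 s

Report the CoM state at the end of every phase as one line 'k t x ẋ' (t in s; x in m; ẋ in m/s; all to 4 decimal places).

phase 1: p=-0.0159, T=0.642, ωT=1.902567, cosh=3.426132, sinh=3.276947; start (x,ẋ)=(0.022500, -0.030500) → end (x,ẋ)=(0.081938, 0.268414)
phase 2: p=0.4053, T=0.599, ωT=1.775136, cosh=3.035273, sinh=2.865813; start (x,ẋ)=(0.081938, 0.268414) → end (x,ẋ)=(-0.316627, -1.931554)

1 0.6420 0.0819 0.2684
2 1.2410 -0.3166 -1.9316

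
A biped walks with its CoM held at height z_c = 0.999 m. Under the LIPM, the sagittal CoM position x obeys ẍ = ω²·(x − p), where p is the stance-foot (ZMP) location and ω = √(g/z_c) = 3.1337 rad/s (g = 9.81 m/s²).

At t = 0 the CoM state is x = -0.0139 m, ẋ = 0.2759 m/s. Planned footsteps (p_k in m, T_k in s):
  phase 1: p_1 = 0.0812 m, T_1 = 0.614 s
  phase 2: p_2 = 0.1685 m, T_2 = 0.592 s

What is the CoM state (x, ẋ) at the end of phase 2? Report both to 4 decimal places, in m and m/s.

phase 1: p=0.0812, T=0.614, ωT=1.924092, cosh=3.497467, sinh=3.351459; start (x,ẋ)=(-0.013900, 0.275900) → end (x,ẋ)=(0.043663, -0.033833)
phase 2: p=0.1685, T=0.592, ωT=1.855150, cosh=3.274545, sinh=3.118115; start (x,ẋ)=(0.043663, -0.033833) → end (x,ẋ)=(-0.273949, -1.330601)

x = -0.2739, ẋ = -1.3306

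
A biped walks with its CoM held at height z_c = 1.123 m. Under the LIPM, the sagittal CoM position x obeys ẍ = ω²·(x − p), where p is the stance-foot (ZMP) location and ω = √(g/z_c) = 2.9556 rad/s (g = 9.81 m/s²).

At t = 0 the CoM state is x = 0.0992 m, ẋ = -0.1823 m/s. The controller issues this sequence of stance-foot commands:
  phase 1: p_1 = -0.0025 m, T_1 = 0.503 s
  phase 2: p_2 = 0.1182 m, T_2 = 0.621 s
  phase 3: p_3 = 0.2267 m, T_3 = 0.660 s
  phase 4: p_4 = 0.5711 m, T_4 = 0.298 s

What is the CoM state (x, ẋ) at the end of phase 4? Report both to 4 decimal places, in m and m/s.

phase 1: p=-0.0025, T=0.503, ωT=1.486667, cosh=2.324228, sinh=2.098103; start (x,ẋ)=(0.099200, -0.182300) → end (x,ẋ)=(0.104464, 0.206950)
phase 2: p=0.1182, T=0.621, ωT=1.835428, cosh=3.213679, sinh=3.054134; start (x,ẋ)=(0.104464, 0.206950) → end (x,ẋ)=(0.287907, 0.541080)
phase 3: p=0.2267, T=0.660, ωT=1.950696, cosh=3.587878, sinh=3.445703; start (x,ẋ)=(0.287907, 0.541080) → end (x,ẋ)=(1.077105, 2.564666)
phase 4: p=0.5711, T=0.298, ωT=0.880769, cosh=1.413609, sinh=0.999145; start (x,ẋ)=(1.077105, 2.564666) → end (x,ẋ)=(2.153383, 5.119705)

x = 2.1534, ẋ = 5.1197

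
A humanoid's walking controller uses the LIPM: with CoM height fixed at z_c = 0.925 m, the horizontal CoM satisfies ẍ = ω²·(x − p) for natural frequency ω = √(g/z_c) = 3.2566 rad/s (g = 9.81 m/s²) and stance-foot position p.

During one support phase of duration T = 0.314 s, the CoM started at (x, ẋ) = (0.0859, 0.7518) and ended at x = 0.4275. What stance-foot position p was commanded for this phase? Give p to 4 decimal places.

p = -0.0232

ωT = 3.2566·0.314 = 1.022572; cosh(ωT) = 1.570003, sinh(ωT) = 1.210335
x(T) = p + (x₀−p)·cosh(ωT) + (ẋ₀/ω)·sinh(ωT) ⇒ p·(1 − cosh) = x(T) − x₀·cosh − (ẋ₀/ω)·sinh
numerator   = 0.4275 − (0.0859)·1.570003 − (0.7518/3.2566)·1.210335 = 0.013226
denominator = 1 − 1.570003 = -0.570003
p = 0.013226 / -0.570003 = -0.0232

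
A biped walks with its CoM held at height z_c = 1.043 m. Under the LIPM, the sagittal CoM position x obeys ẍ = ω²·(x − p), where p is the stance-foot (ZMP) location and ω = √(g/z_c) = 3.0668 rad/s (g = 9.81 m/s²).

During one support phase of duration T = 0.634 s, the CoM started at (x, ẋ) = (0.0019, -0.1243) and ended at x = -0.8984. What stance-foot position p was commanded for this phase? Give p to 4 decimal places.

ωT = 3.0668·0.634 = 1.944351; cosh(ωT) = 3.566088, sinh(ωT) = 3.423008
x(T) = p + (x₀−p)·cosh(ωT) + (ẋ₀/ω)·sinh(ωT) ⇒ p·(1 − cosh) = x(T) − x₀·cosh − (ẋ₀/ω)·sinh
numerator   = -0.8984 − (0.0019)·3.566088 − (-0.1243/3.0668)·3.423008 = -0.766438
denominator = 1 − 3.566088 = -2.566088
p = -0.766438 / -2.566088 = 0.2987

p = 0.2987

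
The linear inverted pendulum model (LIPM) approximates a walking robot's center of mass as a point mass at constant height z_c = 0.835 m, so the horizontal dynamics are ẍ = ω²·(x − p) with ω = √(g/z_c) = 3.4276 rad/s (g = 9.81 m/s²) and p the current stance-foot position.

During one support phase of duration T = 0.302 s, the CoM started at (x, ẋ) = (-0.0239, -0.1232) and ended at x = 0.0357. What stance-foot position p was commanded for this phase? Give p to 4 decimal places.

ωT = 3.4276·0.302 = 1.035135; cosh(ωT) = 1.585333, sinh(ωT) = 1.230154
x(T) = p + (x₀−p)·cosh(ωT) + (ẋ₀/ω)·sinh(ωT) ⇒ p·(1 − cosh) = x(T) − x₀·cosh − (ẋ₀/ω)·sinh
numerator   = 0.0357 − (-0.0239)·1.585333 − (-0.1232/3.4276)·1.230154 = 0.117806
denominator = 1 − 1.585333 = -0.585333
p = 0.117806 / -0.585333 = -0.2013

p = -0.2013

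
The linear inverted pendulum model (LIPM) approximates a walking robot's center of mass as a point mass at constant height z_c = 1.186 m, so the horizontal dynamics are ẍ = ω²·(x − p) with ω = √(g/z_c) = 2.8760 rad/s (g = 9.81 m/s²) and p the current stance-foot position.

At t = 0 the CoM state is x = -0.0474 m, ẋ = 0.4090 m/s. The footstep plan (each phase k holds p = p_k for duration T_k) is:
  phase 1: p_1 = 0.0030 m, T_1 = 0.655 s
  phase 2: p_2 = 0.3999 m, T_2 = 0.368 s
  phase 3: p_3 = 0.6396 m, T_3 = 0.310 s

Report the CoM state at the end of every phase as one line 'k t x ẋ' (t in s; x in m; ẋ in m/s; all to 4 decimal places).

phase 1: p=0.0030, T=0.655, ωT=1.883780, cosh=3.365169, sinh=3.213155; start (x,ẋ)=(-0.047400, 0.409000) → end (x,ẋ)=(0.290343, 0.910606)
phase 2: p=0.3999, T=0.368, ωT=1.058368, cosh=1.614343, sinh=1.267321; start (x,ẋ)=(0.290343, 0.910606) → end (x,ẋ)=(0.624299, 1.070715)
phase 3: p=0.6396, T=0.310, ωT=0.891560, cosh=1.424474, sinh=1.014458; start (x,ẋ)=(0.624299, 1.070715) → end (x,ẋ)=(0.995480, 1.480564)

1 0.6550 0.2903 0.9106
2 1.0230 0.6243 1.0707
3 1.3330 0.9955 1.4806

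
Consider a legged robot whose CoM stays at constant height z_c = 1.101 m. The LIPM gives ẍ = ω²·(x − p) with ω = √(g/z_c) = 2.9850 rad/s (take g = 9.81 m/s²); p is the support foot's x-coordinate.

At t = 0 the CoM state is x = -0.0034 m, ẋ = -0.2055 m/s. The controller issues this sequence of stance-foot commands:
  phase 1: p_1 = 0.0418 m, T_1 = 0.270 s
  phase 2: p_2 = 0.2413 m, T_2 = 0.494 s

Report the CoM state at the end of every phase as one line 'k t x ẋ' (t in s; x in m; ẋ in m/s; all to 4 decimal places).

1 0.2700 -0.0806 -0.3968
2 0.7640 -0.7739 -2.9014

phase 1: p=0.0418, T=0.270, ωT=0.805950, cosh=1.342743, sinh=0.896079; start (x,ẋ)=(-0.003400, -0.205500) → end (x,ẋ)=(-0.080582, -0.396834)
phase 2: p=0.2413, T=0.494, ωT=1.474590, cosh=2.299058, sinh=2.070186; start (x,ẋ)=(-0.080582, -0.396834) → end (x,ẋ)=(-0.773942, -2.901416)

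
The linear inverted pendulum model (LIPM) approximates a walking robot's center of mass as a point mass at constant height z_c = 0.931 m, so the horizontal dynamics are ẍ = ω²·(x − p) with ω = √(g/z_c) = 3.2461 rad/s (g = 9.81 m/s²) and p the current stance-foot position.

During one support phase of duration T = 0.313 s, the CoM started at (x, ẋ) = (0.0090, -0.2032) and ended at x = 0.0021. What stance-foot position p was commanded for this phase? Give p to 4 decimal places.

p = -0.1124

ωT = 3.2461·0.313 = 1.016029; cosh(ωT) = 1.562117, sinh(ωT) = 1.200088
x(T) = p + (x₀−p)·cosh(ωT) + (ẋ₀/ω)·sinh(ωT) ⇒ p·(1 − cosh) = x(T) − x₀·cosh − (ẋ₀/ω)·sinh
numerator   = 0.0021 − (0.0090)·1.562117 − (-0.2032/3.2461)·1.200088 = 0.063164
denominator = 1 − 1.562117 = -0.562117
p = 0.063164 / -0.562117 = -0.1124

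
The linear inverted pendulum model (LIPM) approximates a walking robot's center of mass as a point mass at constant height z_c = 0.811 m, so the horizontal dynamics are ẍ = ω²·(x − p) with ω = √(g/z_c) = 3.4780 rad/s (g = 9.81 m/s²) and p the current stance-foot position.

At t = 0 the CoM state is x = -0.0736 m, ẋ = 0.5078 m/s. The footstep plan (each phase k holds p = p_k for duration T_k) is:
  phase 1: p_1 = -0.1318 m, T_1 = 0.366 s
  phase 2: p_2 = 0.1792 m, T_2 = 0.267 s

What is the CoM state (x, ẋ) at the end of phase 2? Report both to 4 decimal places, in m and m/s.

phase 1: p=-0.1318, T=0.366, ωT=1.272948, cosh=1.925685, sinh=1.645680; start (x,ẋ)=(-0.073600, 0.507800) → end (x,ẋ)=(0.220550, 1.310981)
phase 2: p=0.1792, T=0.267, ωT=0.928626, cosh=1.463063, sinh=1.067966; start (x,ẋ)=(0.220550, 1.310981) → end (x,ẋ)=(0.642252, 2.071637)

x = 0.6423, ẋ = 2.0716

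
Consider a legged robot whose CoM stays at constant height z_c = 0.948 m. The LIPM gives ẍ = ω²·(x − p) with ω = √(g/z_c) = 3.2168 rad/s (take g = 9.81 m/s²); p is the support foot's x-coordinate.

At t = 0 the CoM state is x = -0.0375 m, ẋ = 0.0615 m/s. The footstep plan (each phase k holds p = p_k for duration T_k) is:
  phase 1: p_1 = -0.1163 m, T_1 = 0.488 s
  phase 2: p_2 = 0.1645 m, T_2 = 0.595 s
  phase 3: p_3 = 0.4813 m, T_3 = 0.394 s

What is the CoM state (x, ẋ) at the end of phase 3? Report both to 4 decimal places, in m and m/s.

phase 1: p=-0.1163, T=0.488, ωT=1.569798, cosh=2.506883, sinh=2.298796; start (x,ẋ)=(-0.037500, 0.061500) → end (x,ẋ)=(0.125192, 0.736881)
phase 2: p=0.1645, T=0.595, ωT=1.913996, cosh=3.463809, sinh=3.316319; start (x,ẋ)=(0.125192, 0.736881) → end (x,ẋ)=(0.788021, 2.133076)
phase 3: p=0.4813, T=0.394, ωT=1.267419, cosh=1.916616, sinh=1.635059; start (x,ẋ)=(0.788021, 2.133076) → end (x,ẋ)=(2.153383, 5.701537)

x = 2.1534, ẋ = 5.7015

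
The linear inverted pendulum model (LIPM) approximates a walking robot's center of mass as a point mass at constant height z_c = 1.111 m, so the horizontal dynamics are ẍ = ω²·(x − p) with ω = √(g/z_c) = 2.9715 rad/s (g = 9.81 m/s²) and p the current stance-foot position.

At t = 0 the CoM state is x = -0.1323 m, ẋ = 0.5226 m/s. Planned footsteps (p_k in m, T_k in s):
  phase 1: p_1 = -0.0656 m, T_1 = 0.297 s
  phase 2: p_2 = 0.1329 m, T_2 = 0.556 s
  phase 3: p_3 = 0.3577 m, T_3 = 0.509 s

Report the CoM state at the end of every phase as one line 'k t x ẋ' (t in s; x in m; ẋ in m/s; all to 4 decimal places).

phase 1: p=-0.0656, T=0.297, ωT=0.882535, cosh=1.415376, sinh=1.001644; start (x,ẋ)=(-0.132300, 0.522600) → end (x,ẋ)=(0.016154, 0.541151)
phase 2: p=0.1329, T=0.556, ωT=1.652154, cosh=2.704922, sinh=2.513286; start (x,ẋ)=(0.016154, 0.541151) → end (x,ẋ)=(0.274816, 0.591887)
phase 3: p=0.3577, T=0.509, ωT=1.512493, cosh=2.379196, sinh=2.158836; start (x,ẋ)=(0.274816, 0.591887) → end (x,ẋ)=(0.590516, 0.876514)

1 0.2970 0.0162 0.5412
2 0.8530 0.2748 0.5919
3 1.3620 0.5905 0.8765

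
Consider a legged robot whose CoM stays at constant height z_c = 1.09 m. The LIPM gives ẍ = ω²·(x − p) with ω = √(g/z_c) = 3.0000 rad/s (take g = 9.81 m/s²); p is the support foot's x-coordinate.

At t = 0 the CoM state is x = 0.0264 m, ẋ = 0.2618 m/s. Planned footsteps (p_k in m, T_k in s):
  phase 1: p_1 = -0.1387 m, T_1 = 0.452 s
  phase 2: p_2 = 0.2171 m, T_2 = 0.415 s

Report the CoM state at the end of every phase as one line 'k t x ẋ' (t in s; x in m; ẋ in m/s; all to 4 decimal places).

phase 1: p=-0.1387, T=0.452, ωT=1.356000, cosh=2.069165, sinh=1.811475; start (x,ẋ)=(0.026400, 0.261800) → end (x,ẋ)=(0.361000, 1.438931)
phase 2: p=0.2171, T=0.415, ωT=1.245000, cosh=1.880438, sinh=1.592497; start (x,ẋ)=(0.361000, 1.438931) → end (x,ẋ)=(1.251527, 3.393303)

1 0.4520 0.3610 1.4389
2 0.8670 1.2515 3.3933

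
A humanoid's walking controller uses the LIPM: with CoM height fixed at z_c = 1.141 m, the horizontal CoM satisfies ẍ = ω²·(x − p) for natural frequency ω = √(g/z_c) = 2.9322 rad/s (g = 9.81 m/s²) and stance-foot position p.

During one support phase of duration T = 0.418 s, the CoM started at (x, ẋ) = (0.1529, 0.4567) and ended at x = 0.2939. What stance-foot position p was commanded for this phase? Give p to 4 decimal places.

p = 0.2722

ωT = 2.9322·0.418 = 1.225660; cosh(ωT) = 1.849988, sinh(ωT) = 1.556424
x(T) = p + (x₀−p)·cosh(ωT) + (ẋ₀/ω)·sinh(ωT) ⇒ p·(1 − cosh) = x(T) − x₀·cosh − (ẋ₀/ω)·sinh
numerator   = 0.2939 − (0.1529)·1.849988 − (0.4567/2.9322)·1.556424 = -0.231381
denominator = 1 − 1.849988 = -0.849988
p = -0.231381 / -0.849988 = 0.2722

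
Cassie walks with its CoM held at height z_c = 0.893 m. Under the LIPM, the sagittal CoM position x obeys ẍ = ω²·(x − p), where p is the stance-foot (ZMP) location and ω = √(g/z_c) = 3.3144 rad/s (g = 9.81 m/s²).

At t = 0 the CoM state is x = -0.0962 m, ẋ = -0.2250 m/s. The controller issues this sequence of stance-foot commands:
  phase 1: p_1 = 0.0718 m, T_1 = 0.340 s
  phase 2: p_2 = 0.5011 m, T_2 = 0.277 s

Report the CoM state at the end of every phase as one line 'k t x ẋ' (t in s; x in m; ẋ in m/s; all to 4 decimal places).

phase 1: p=0.0718, T=0.340, ωT=1.126896, cosh=1.705050, sinh=1.381012; start (x,ẋ)=(-0.096200, -0.225000) → end (x,ẋ)=(-0.308399, -1.152611)
phase 2: p=0.5011, T=0.277, ωT=0.918089, cosh=1.451890, sinh=1.052609; start (x,ẋ)=(-0.308399, -1.152611) → end (x,ẋ)=(-1.040258, -4.497618)

1 0.3400 -0.3084 -1.1526
2 0.6170 -1.0403 -4.4976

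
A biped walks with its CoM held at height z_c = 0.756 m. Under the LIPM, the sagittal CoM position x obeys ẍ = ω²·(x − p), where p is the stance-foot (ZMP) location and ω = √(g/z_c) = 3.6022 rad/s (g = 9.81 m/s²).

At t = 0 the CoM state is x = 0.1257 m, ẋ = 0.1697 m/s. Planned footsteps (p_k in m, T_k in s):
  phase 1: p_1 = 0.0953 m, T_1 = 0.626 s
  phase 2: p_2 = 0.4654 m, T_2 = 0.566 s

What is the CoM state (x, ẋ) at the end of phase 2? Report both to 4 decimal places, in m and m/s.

x = 1.8583, ẋ = 5.1920

phase 1: p=0.0953, T=0.626, ωT=2.254977, cosh=4.819976, sinh=4.715100; start (x,ẋ)=(0.125700, 0.169700) → end (x,ẋ)=(0.463956, 1.334286)
phase 2: p=0.4654, T=0.566, ωT=2.038845, cosh=3.905956, sinh=3.775777; start (x,ẋ)=(0.463956, 1.334286) → end (x,ẋ)=(1.858340, 5.192023)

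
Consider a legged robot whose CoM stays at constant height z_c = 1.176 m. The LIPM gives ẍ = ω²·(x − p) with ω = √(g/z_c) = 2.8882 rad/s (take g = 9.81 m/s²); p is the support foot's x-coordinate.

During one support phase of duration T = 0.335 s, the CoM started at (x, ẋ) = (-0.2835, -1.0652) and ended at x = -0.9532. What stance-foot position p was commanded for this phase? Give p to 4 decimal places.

ωT = 2.8882·0.335 = 0.967547; cosh(ωT) = 1.505748, sinh(ωT) = 1.125734
x(T) = p + (x₀−p)·cosh(ωT) + (ẋ₀/ω)·sinh(ωT) ⇒ p·(1 − cosh) = x(T) − x₀·cosh − (ẋ₀/ω)·sinh
numerator   = -0.9532 − (-0.2835)·1.505748 − (-1.0652/2.8882)·1.125734 = -0.111137
denominator = 1 − 1.505748 = -0.505748
p = -0.111137 / -0.505748 = 0.2197

p = 0.2197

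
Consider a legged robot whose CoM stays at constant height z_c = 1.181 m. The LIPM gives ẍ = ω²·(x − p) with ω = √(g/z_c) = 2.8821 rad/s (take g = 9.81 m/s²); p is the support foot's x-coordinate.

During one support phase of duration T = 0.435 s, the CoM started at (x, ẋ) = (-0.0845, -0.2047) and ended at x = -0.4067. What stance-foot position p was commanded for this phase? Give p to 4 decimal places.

p = 0.1480

ωT = 2.8821·0.435 = 1.253713; cosh(ωT) = 1.894386, sinh(ωT) = 1.608943
x(T) = p + (x₀−p)·cosh(ωT) + (ẋ₀/ω)·sinh(ωT) ⇒ p·(1 − cosh) = x(T) − x₀·cosh − (ẋ₀/ω)·sinh
numerator   = -0.4067 − (-0.0845)·1.894386 − (-0.2047/2.8821)·1.608943 = -0.132350
denominator = 1 − 1.894386 = -0.894386
p = -0.132350 / -0.894386 = 0.1480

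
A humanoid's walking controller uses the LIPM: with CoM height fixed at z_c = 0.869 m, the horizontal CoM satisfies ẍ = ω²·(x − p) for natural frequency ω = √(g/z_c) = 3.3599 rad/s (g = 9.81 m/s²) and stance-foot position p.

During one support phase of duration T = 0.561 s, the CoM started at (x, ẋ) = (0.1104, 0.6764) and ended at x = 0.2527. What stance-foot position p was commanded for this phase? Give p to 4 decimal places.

p = 0.3237

ωT = 3.3599·0.561 = 1.884904; cosh(ωT) = 3.368783, sinh(ωT) = 3.216939
x(T) = p + (x₀−p)·cosh(ωT) + (ẋ₀/ω)·sinh(ωT) ⇒ p·(1 − cosh) = x(T) − x₀·cosh − (ẋ₀/ω)·sinh
numerator   = 0.2527 − (0.1104)·3.368783 − (0.6764/3.3599)·3.216939 = -0.766833
denominator = 1 − 3.368783 = -2.368783
p = -0.766833 / -2.368783 = 0.3237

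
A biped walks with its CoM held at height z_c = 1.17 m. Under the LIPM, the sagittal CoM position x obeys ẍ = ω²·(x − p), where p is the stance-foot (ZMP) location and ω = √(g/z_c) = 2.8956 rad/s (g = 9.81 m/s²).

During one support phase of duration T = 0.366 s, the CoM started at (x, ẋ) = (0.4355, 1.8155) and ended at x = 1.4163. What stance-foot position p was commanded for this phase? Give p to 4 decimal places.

p = 0.1356

ωT = 2.8956·0.366 = 1.059790; cosh(ωT) = 1.616146, sinh(ωT) = 1.269618
x(T) = p + (x₀−p)·cosh(ωT) + (ẋ₀/ω)·sinh(ωT) ⇒ p·(1 − cosh) = x(T) − x₀·cosh − (ẋ₀/ω)·sinh
numerator   = 1.4163 − (0.4355)·1.616146 − (1.8155/2.8956)·1.269618 = -0.083564
denominator = 1 − 1.616146 = -0.616146
p = -0.083564 / -0.616146 = 0.1356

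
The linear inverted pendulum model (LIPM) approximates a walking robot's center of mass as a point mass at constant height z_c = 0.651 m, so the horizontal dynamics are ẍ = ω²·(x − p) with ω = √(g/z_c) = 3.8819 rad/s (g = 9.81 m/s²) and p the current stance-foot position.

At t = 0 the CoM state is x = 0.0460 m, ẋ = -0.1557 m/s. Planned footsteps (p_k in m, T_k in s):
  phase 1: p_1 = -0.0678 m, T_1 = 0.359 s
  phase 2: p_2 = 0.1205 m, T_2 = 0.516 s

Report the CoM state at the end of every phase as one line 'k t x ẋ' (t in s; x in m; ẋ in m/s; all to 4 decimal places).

1 0.3590 0.0998 0.5022
2 0.8750 0.5129 1.6020

phase 1: p=-0.0678, T=0.359, ωT=1.393602, cosh=2.138759, sinh=1.890579; start (x,ẋ)=(0.046000, -0.155700) → end (x,ẋ)=(0.099761, 0.502178)
phase 2: p=0.1205, T=0.516, ωT=2.003060, cosh=3.773313, sinh=3.638391; start (x,ẋ)=(0.099761, 0.502178) → end (x,ẋ)=(0.512922, 1.601961)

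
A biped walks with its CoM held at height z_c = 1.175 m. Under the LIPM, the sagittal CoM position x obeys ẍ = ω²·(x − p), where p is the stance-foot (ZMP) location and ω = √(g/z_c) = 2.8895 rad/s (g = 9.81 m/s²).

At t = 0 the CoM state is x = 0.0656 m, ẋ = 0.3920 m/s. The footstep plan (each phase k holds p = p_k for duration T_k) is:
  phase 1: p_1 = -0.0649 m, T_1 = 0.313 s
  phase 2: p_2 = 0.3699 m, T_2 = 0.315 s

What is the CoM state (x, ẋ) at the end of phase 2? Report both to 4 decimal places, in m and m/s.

x = 0.5587, ẋ = 1.0537

phase 1: p=-0.0649, T=0.313, ωT=0.904413, cosh=1.437631, sinh=1.032852; start (x,ẋ)=(0.065600, 0.392000) → end (x,ẋ)=(0.262831, 0.953019)
phase 2: p=0.3699, T=0.315, ωT=0.910192, cosh=1.443624, sinh=1.041177; start (x,ẋ)=(0.262831, 0.953019) → end (x,ẋ)=(0.558735, 1.053686)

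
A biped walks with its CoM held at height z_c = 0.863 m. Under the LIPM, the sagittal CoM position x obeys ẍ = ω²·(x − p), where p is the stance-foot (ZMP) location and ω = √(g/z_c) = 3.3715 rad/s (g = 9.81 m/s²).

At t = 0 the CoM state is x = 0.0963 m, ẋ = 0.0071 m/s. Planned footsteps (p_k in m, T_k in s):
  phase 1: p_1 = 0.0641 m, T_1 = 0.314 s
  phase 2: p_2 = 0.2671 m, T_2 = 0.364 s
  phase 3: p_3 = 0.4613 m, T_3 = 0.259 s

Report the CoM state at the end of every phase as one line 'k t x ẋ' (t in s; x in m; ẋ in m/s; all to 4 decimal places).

1 0.3140 0.1188 0.1491
2 0.6780 0.0613 -0.5037
3 0.9370 -0.2488 -2.0414

phase 1: p=0.0641, T=0.314, ωT=1.058651, cosh=1.614702, sinh=1.267778; start (x,ẋ)=(0.096300, 0.007100) → end (x,ẋ)=(0.118763, 0.149097)
phase 2: p=0.2671, T=0.364, ωT=1.227226, cosh=1.852428, sinh=1.559324; start (x,ẋ)=(0.118763, 0.149097) → end (x,ẋ)=(0.061274, -0.503653)
phase 3: p=0.4613, T=0.259, ωT=0.873219, cosh=1.406105, sinh=0.988500; start (x,ẋ)=(0.061274, -0.503653) → end (x,ẋ)=(-0.248846, -2.041366)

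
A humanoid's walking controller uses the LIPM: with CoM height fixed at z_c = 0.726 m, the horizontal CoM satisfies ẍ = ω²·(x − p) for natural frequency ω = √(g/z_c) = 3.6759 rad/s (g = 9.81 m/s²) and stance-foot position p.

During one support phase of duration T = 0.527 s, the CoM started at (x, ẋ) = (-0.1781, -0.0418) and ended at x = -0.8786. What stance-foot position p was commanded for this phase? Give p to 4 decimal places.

p = 0.0823

ωT = 3.6759·0.527 = 1.937199; cosh(ωT) = 3.541698, sinh(ωT) = 3.397591
x(T) = p + (x₀−p)·cosh(ωT) + (ẋ₀/ω)·sinh(ωT) ⇒ p·(1 − cosh) = x(T) − x₀·cosh − (ẋ₀/ω)·sinh
numerator   = -0.8786 − (-0.1781)·3.541698 − (-0.0418/3.6759)·3.397591 = -0.209188
denominator = 1 − 3.541698 = -2.541698
p = -0.209188 / -2.541698 = 0.0823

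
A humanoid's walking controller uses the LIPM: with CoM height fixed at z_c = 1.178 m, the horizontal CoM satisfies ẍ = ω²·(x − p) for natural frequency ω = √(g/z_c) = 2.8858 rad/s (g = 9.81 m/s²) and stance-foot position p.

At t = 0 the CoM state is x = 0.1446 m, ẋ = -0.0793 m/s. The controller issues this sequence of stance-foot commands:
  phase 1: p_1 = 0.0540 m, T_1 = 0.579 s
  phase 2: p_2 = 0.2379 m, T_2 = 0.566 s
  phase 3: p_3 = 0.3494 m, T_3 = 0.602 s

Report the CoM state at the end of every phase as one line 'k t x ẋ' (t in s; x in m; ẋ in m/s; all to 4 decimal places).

1 0.5790 0.2329 0.4522
2 1.1450 0.6106 1.1665
3 1.7470 2.2270 5.4912

phase 1: p=0.0540, T=0.579, ωT=1.670878, cosh=2.752458, sinh=2.564377; start (x,ẋ)=(0.144600, -0.079300) → end (x,ẋ)=(0.232905, 0.452195)
phase 2: p=0.2379, T=0.566, ωT=1.633363, cosh=2.658169, sinh=2.462898; start (x,ẋ)=(0.232905, 0.452195) → end (x,ẋ)=(0.610551, 1.166512)
phase 3: p=0.3494, T=0.602, ωT=1.737252, cosh=2.928855, sinh=2.752851; start (x,ẋ)=(0.610551, 1.166512) → end (x,ẋ)=(2.227044, 5.491173)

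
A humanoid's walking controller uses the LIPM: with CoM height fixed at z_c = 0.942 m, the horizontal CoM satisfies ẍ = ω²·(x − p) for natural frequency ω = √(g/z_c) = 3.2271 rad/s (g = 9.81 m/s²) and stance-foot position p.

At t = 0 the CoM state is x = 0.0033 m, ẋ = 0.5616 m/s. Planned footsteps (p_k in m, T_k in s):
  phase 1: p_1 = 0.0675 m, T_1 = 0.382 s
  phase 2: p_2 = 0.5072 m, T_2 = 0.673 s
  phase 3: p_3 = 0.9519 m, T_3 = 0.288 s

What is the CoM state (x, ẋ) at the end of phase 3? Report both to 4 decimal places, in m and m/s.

x = -0.4098, ẋ = -3.7539

phase 1: p=0.0675, T=0.382, ωT=1.232752, cosh=1.861074, sinh=1.569585; start (x,ẋ)=(0.003300, 0.561600) → end (x,ẋ)=(0.221168, 0.719993)
phase 2: p=0.5072, T=0.673, ωT=2.171838, cosh=4.444184, sinh=4.330216; start (x,ẋ)=(0.221168, 0.719993) → end (x,ẋ)=(0.202128, -0.797243)
phase 3: p=0.9519, T=0.288, ωT=0.929405, cosh=1.463895, sinh=1.069106; start (x,ẋ)=(0.202128, -0.797243) → end (x,ẋ)=(-0.409806, -3.753878)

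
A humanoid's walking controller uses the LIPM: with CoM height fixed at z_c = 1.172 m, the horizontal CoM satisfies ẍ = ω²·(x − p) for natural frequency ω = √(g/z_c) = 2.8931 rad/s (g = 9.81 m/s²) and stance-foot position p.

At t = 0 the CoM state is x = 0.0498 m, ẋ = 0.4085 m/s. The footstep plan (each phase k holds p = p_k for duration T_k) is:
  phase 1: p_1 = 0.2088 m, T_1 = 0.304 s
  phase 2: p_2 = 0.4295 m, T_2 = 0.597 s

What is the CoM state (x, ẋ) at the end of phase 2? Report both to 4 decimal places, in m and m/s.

phase 1: p=0.2088, T=0.304, ωT=0.879502, cosh=1.412345, sinh=0.997355; start (x,ẋ)=(0.049800, 0.408500) → end (x,ẋ)=(0.125062, 0.118156)
phase 2: p=0.4295, T=0.597, ωT=1.727181, cosh=2.901279, sinh=2.723494; start (x,ẋ)=(0.125062, 0.118156) → end (x,ẋ)=(-0.342531, -2.055968)

x = -0.3425, ẋ = -2.0560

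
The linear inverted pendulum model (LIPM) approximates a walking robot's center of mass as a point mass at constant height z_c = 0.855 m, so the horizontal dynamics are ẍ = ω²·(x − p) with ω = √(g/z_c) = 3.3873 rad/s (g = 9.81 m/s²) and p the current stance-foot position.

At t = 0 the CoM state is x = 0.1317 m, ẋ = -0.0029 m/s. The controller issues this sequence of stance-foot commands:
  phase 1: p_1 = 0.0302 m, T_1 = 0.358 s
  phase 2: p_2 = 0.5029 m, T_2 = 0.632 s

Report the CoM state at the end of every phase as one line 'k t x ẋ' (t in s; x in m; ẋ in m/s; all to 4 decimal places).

phase 1: p=0.0302, T=0.358, ωT=1.212653, cosh=1.829901, sinh=1.532494; start (x,ẋ)=(0.131700, -0.002900) → end (x,ẋ)=(0.214623, 0.521581)
phase 2: p=0.5029, T=0.632, ωT=2.140774, cosh=4.311790, sinh=4.194226; start (x,ẋ)=(0.214623, 0.521581) → end (x,ẋ)=(-0.094257, -1.846632)

1 0.3580 0.2146 0.5216
2 0.9900 -0.0943 -1.8466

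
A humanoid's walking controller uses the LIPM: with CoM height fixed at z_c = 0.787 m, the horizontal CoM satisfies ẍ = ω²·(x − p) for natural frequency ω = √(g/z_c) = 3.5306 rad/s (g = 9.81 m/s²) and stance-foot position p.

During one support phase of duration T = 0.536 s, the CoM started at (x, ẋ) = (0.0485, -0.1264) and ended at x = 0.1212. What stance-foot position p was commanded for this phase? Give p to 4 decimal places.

ωT = 3.5306·0.536 = 1.892402; cosh(ωT) = 3.392997, sinh(ωT) = 3.242288
x(T) = p + (x₀−p)·cosh(ωT) + (ẋ₀/ω)·sinh(ωT) ⇒ p·(1 − cosh) = x(T) − x₀·cosh − (ẋ₀/ω)·sinh
numerator   = 0.1212 − (0.0485)·3.392997 − (-0.1264/3.5306)·3.242288 = 0.072718
denominator = 1 − 3.392997 = -2.392997
p = 0.072718 / -2.392997 = -0.0304

p = -0.0304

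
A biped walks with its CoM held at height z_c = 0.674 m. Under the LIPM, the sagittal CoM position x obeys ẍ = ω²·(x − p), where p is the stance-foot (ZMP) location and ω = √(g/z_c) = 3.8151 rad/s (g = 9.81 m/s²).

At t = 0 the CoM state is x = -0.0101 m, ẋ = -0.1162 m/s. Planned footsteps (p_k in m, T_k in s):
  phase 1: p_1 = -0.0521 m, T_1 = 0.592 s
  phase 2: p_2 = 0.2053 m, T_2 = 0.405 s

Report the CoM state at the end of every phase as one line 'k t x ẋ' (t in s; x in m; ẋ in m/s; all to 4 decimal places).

phase 1: p=-0.0521, T=0.592, ωT=2.258539, cosh=4.836802, sinh=4.732299; start (x,ẋ)=(-0.010100, -0.116200) → end (x,ẋ)=(0.006910, 0.196240)
phase 2: p=0.2053, T=0.405, ωT=1.545116, cosh=2.450900, sinh=2.237613; start (x,ẋ)=(0.006910, 0.196240) → end (x,ẋ)=(-0.165837, -1.212638)

1 0.5920 0.0069 0.1962
2 0.9970 -0.1658 -1.2126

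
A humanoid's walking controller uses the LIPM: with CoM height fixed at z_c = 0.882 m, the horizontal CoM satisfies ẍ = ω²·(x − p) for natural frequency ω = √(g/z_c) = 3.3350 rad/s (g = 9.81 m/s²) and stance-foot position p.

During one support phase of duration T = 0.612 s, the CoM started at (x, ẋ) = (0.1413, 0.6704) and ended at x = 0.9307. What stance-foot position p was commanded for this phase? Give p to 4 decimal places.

ωT = 3.3350·0.612 = 2.041020; cosh(ωT) = 3.914177, sinh(ωT) = 3.784281
x(T) = p + (x₀−p)·cosh(ωT) + (ẋ₀/ω)·sinh(ωT) ⇒ p·(1 − cosh) = x(T) − x₀·cosh − (ẋ₀/ω)·sinh
numerator   = 0.9307 − (0.1413)·3.914177 − (0.6704/3.3350)·3.784281 = -0.383087
denominator = 1 − 3.914177 = -2.914177
p = -0.383087 / -2.914177 = 0.1315

p = 0.1315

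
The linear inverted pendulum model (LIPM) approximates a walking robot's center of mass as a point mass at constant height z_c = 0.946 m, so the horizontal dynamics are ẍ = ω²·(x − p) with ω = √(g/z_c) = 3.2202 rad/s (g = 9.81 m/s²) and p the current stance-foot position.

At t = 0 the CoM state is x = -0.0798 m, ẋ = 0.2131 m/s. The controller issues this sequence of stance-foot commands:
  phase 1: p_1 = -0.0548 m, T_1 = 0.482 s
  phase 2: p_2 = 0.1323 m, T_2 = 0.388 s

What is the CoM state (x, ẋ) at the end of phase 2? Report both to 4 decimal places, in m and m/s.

x = 0.1155, ẋ = 0.1364

phase 1: p=-0.0548, T=0.482, ωT=1.552136, cosh=2.466671, sinh=2.254876; start (x,ẋ)=(-0.079800, 0.213100) → end (x,ẋ)=(0.032752, 0.344119)
phase 2: p=0.1323, T=0.388, ωT=1.249438, cosh=1.887523, sinh=1.600857; start (x,ẋ)=(0.032752, 0.344119) → end (x,ẋ)=(0.115472, 0.136354)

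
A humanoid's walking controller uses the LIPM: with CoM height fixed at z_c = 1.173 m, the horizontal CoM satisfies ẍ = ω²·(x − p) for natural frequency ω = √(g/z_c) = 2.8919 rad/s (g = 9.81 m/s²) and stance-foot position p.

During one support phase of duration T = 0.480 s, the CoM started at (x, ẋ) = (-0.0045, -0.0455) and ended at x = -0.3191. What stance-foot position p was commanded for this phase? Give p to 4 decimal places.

ωT = 2.8919·0.480 = 1.388112; cosh(ωT) = 2.128412, sinh(ωT) = 1.878866
x(T) = p + (x₀−p)·cosh(ωT) + (ẋ₀/ω)·sinh(ωT) ⇒ p·(1 − cosh) = x(T) − x₀·cosh − (ẋ₀/ω)·sinh
numerator   = -0.3191 − (-0.0045)·2.128412 − (-0.0455/2.8919)·1.878866 = -0.279961
denominator = 1 − 2.128412 = -1.128412
p = -0.279961 / -1.128412 = 0.2481

p = 0.2481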